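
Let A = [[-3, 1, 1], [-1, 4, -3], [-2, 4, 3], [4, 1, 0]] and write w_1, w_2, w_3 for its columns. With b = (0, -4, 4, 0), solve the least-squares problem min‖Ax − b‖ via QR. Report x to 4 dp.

x = (0.1286, 0.0033, 1.3036)

w_1 = (-3, -1, -2, 4); ‖w_1‖ = 5.4772, so q_1 = (-0.5477, -0.1826, -0.3651, 0.7303).
q_1·w_2 = (-0.5477)·1 + (-0.1826)·4 + (-0.3651)·4 + 0.7303·1 = -2.0083.
u_2 = w_2 + 2.0083·q_1 = (-0.1000, 3.6333, 3.2667, 2.4667).
‖u_2‖ = 5.4742, so q_2 = (-0.0183, 0.6637, 0.5967, 0.4506).
q_1·w_3 = (-0.5477)·1 + (-0.1826)·(-3) + (-0.3651)·3 + 0.7303·0 = -1.0954; q_2·w_3 = (-0.0183)·1 + 0.6637·(-3) + 0.5967·3 + 0.4506·0 = -0.2192.
u_3 = w_3 + 1.0954·q_1 + 0.2192·q_2 = (0.3960, -3.0545, 2.7308, 0.8988).
‖u_3‖ = 4.2133, so q_3 = (0.0940, -0.7250, 0.6481, 0.2133).
Qᵀb = (-0.7303, -0.2679, 5.4924).
Back-substitute: x_3 = 5.4924/4.2133 = 1.3036.
x_2 = (-0.2679 + 0.2192·1.3036)/5.4742 = 0.0033.
x_1 = (-0.7303 + 2.0083·0.0033 + 1.0954·1.3036)/5.4772 = 0.1286.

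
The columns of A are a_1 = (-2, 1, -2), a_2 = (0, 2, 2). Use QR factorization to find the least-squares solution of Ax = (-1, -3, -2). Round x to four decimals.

x = (0.0588, -1.2353)

a_1 = (-2, 1, -2); ‖a_1‖ = 3.0000, so e_1 = (-0.6667, 0.3333, -0.6667).
e_1·a_2 = (-0.6667)·0 + 0.3333·2 + (-0.6667)·2 = -0.6667.
u_2 = a_2 + 0.6667·e_1 = (-0.4444, 2.2222, 1.5556).
‖u_2‖ = 2.7487, so e_2 = (-0.1617, 0.8085, 0.5659).
Qᵀb = (1.0000, -3.3955).
Back-substitute: x_2 = -3.3955/2.7487 = -1.2353.
x_1 = (1.0000 + 0.6667·(-1.2353))/3.0000 = 0.0588.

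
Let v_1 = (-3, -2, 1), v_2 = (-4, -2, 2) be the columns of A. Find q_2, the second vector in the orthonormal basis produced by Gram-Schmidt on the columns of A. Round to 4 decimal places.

v_1 = (-3, -2, 1); ‖v_1‖ = 3.7417, so q_1 = (-0.8018, -0.5345, 0.2673).
q_1·v_2 = (-0.8018)·(-4) + (-0.5345)·(-2) + 0.2673·2 = 4.8107.
u_2 = v_2 − 4.8107·q_1 = (-0.1429, 0.5714, 0.7143).
‖u_2‖ = 0.9258, so q_2 = (-0.1543, 0.6172, 0.7715).

q_2 = (-0.1543, 0.6172, 0.7715)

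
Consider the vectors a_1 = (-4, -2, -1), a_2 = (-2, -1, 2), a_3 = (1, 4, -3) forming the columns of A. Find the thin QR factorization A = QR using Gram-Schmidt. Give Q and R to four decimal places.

a_1 = (-4, -2, -1); ‖a_1‖ = 4.5826, so q_1 = (-0.8729, -0.4364, -0.2182).
q_1·a_2 = (-0.8729)·(-2) + (-0.4364)·(-1) + (-0.2182)·2 = 1.7457.
u_2 = a_2 − 1.7457·q_1 = (-0.4762, -0.2381, 2.3810).
‖u_2‖ = 2.4398, so q_2 = (-0.1952, -0.0976, 0.9759).
q_1·a_3 = (-0.8729)·1 + (-0.4364)·4 + (-0.2182)·(-3) = -1.9640; q_2·a_3 = (-0.1952)·1 + (-0.0976)·4 + 0.9759·(-3) = -3.5132.
u_3 = a_3 + 1.9640·q_1 + 3.5132·q_2 = (-1.4000, 2.8000, 0.0000).
‖u_3‖ = 3.1305, so q_3 = (-0.4472, 0.8944, 0.0000).

Q = [[-0.8729, -0.1952, -0.4472], [-0.4364, -0.0976, 0.8944], [-0.2182, 0.9759, 0.0000]], R = [[4.5826, 1.7457, -1.9640], [0.0000, 2.4398, -3.5132], [0.0000, 0.0000, 3.1305]]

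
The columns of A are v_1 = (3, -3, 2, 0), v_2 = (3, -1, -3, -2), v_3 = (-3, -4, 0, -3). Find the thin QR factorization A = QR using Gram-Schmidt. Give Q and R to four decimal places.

Q = [[0.6396, 0.4720, -0.5914], [-0.6396, -0.0393, -0.6193], [0.4264, -0.7671, -0.0419], [0.0000, -0.4327, -0.5147]], R = [[4.6904, 1.2792, 0.6396], [0.0000, 4.6221, 0.0393], [0.0000, 0.0000, 5.7956]]

v_1 = (3, -3, 2, 0); ‖v_1‖ = 4.6904, so e_1 = (0.6396, -0.6396, 0.4264, 0.0000).
e_1·v_2 = 0.6396·3 + (-0.6396)·(-1) + 0.4264·(-3) + 0.0000·(-2) = 1.2792.
u_2 = v_2 − 1.2792·e_1 = (2.1818, -0.1818, -3.5455, -2.0000).
‖u_2‖ = 4.6221, so e_2 = (0.4720, -0.0393, -0.7671, -0.4327).
e_1·v_3 = 0.6396·(-3) + (-0.6396)·(-4) + 0.4264·0 + 0.0000·(-3) = 0.6396; e_2·v_3 = 0.4720·(-3) + (-0.0393)·(-4) + (-0.7671)·0 + (-0.4327)·(-3) = 0.0393.
u_3 = v_3 − 0.6396·e_1 − 0.0393·e_2 = (-3.4277, -3.5894, -0.2426, -2.9830).
‖u_3‖ = 5.7956, so e_3 = (-0.5914, -0.6193, -0.0419, -0.5147).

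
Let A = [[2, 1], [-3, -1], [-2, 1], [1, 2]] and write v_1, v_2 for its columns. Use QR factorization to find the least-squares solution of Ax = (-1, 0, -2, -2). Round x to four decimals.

v_1 = (2, -3, -2, 1); ‖v_1‖ = 4.2426, so q_1 = (0.4714, -0.7071, -0.4714, 0.2357).
q_1·v_2 = 0.4714·1 + (-0.7071)·(-1) + (-0.4714)·1 + 0.2357·2 = 1.1785.
u_2 = v_2 − 1.1785·q_1 = (0.4444, -0.1667, 1.5556, 1.7222).
‖u_2‖ = 2.3688, so q_2 = (0.1876, -0.0704, 0.6567, 0.7271).
Qᵀb = (0.0000, -2.9551).
Back-substitute: x_2 = -2.9551/2.3688 = -1.2475.
x_1 = (0.0000 − 1.1785·(-1.2475))/4.2426 = 0.3465.

x = (0.3465, -1.2475)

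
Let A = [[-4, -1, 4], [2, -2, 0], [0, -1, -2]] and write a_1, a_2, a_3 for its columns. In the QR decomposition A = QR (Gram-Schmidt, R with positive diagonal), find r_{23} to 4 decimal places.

a_1 = (-4, 2, 0); ‖a_1‖ = 4.4721, so q_1 = (-0.8944, 0.4472, 0.0000).
q_1·a_2 = (-0.8944)·(-1) + 0.4472·(-2) + 0.0000·(-1) = 0.0000.
u_2 = a_2 + 0.0000·q_1 = (-1.0000, -2.0000, -1.0000).
‖u_2‖ = 2.4495, so q_2 = (-0.4082, -0.8165, -0.4082).
r_{23} = q_2·a_3 = -0.8165.

r_{23} = -0.8165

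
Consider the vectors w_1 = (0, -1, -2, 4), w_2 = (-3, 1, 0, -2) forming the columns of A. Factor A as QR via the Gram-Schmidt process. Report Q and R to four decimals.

e_1 = w_1/‖w_1‖ = (0, -1, -2, 4)/4.5826 = (0.0000, -0.2182, -0.4364, 0.8729).
r_{12} = e_1·w_2 = -1.9640.
u_2 = w_2 + 1.9640·e_1 = (-3.0000, 0.5714, -0.8571, -0.2857).
‖u_2‖ = 3.1848, so e_2 = (-0.9420, 0.1794, -0.2691, -0.0897).

Q = [[0.0000, -0.9420], [-0.2182, 0.1794], [-0.4364, -0.2691], [0.8729, -0.0897]], R = [[4.5826, -1.9640], [0.0000, 3.1848]]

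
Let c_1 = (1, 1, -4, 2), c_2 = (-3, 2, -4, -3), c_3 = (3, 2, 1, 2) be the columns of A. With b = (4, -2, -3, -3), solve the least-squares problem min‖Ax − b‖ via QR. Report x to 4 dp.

x = (0.4435, -0.0656, -0.2334)

e_1 = c_1/‖c_1‖ = (1, 1, -4, 2)/4.6904 = (0.2132, 0.2132, -0.8528, 0.4264).
r_{12} = e_1·c_2 = 1.9188.
u_2 = c_2 − 1.9188·e_1 = (-3.4091, 1.5909, -2.3636, -3.8182).
‖u_2‖ = 5.8582, so e_2 = (-0.5819, 0.2716, -0.4035, -0.6518).
r_{13} = e_1·c_3 = 1.0660; r_{23} = e_2·c_3 = -2.9097.
u_3 = c_3 − 1.0660·e_1 + 2.9097·e_2 = (1.0795, 2.5629, 0.7351, -0.3510).
‖u_3‖ = 2.8978, so e_3 = (0.3725, 0.8844, 0.2537, -0.1211).
Qᵀb = (1.7056, 0.2948, -0.6765).
Back-substitute: x_3 = -0.6765/2.8978 = -0.2334.
x_2 = (0.2948 + 2.9097·(-0.2334))/5.8582 = -0.0656.
x_1 = (1.7056 − 1.9188·(-0.0656) − 1.0660·(-0.2334))/4.6904 = 0.4435.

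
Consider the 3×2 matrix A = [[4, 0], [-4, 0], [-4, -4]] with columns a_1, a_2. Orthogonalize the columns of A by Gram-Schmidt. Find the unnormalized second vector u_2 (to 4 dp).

u_2 = (-1.3333, 1.3333, -2.6667)

e_1 = a_1/‖a_1‖ = (4, -4, -4)/6.9282 = (0.5774, -0.5774, -0.5774).
r_{12} = e_1·a_2 = 2.3094.
u_2 = a_2 − 2.3094·e_1 = (-1.3333, 1.3333, -2.6667).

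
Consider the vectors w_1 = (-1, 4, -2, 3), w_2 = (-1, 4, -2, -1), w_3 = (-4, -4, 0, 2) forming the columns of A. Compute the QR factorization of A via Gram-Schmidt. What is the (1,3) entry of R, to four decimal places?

w_1 = (-1, 4, -2, 3); ‖w_1‖ = 5.4772, so e_1 = (-0.1826, 0.7303, -0.3651, 0.5477).
r_{13} = e_1·w_3 = -1.0954.

r_{13} = -1.0954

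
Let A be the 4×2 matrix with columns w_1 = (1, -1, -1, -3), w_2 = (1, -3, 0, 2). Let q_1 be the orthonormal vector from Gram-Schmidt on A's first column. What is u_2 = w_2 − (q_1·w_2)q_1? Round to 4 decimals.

w_1 = (1, -1, -1, -3); ‖w_1‖ = 3.4641, so q_1 = (0.2887, -0.2887, -0.2887, -0.8660).
q_1·w_2 = 0.2887·1 + (-0.2887)·(-3) + (-0.2887)·0 + (-0.8660)·2 = -0.5774.
u_2 = w_2 + 0.5774·q_1 = (1.1667, -3.1667, -0.1667, 1.5000).

u_2 = (1.1667, -3.1667, -0.1667, 1.5000)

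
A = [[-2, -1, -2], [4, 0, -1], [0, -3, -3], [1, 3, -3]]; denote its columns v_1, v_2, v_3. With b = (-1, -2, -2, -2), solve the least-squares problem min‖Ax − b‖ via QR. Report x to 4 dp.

q_1 = v_1/‖v_1‖ = (-2, 4, 0, 1)/4.5826 = (-0.4364, 0.8729, 0.0000, 0.2182).
r_{12} = q_1·v_2 = 1.0911.
u_2 = v_2 − 1.0911·q_1 = (-0.5238, -0.9524, -3.0000, 2.7619).
‖u_2‖ = 4.2201, so q_2 = (-0.1241, -0.2257, -0.7109, 0.6545).
r_{13} = q_1·v_3 = -0.6547; r_{23} = q_2·v_3 = 0.6432.
u_3 = v_3 + 0.6547·q_1 − 0.6432·q_2 = (-2.2059, -0.2834, -2.5428, -3.2781).
‖u_3‖ = 4.7072, so q_3 = (-0.4686, -0.0602, -0.5402, -0.6964).
Qᵀb = (-1.7457, 0.6883, 3.0622).
Back-substitute: x_3 = 3.0622/4.7072 = 0.6505.
x_2 = (0.6883 − 0.6432·0.6505)/4.2201 = 0.0640.
x_1 = (-1.7457 − 1.0911·0.0640 + 0.6547·0.6505)/4.5826 = -0.3032.

x = (-0.3032, 0.0640, 0.6505)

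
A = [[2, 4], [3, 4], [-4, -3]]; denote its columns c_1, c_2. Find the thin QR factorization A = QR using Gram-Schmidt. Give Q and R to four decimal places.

c_1 = (2, 3, -4); ‖c_1‖ = 5.3852, so e_1 = (0.3714, 0.5571, -0.7428).
e_1·c_2 = 0.3714·4 + 0.5571·4 + (-0.7428)·(-3) = 5.9423.
u_2 = c_2 − 5.9423·e_1 = (1.7931, 0.6897, 1.4138).
‖u_2‖ = 2.3853, so e_2 = (0.7517, 0.2891, 0.5927).

Q = [[0.3714, 0.7517], [0.5571, 0.2891], [-0.7428, 0.5927]], R = [[5.3852, 5.9423], [0.0000, 2.3853]]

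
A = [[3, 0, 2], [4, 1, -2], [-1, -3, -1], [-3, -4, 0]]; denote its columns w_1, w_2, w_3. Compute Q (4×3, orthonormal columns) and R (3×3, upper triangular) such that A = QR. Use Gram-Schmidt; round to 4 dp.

w_1 = (3, 4, -1, -3); ‖w_1‖ = 5.9161, so e_1 = (0.5071, 0.6761, -0.1690, -0.5071).
e_1·w_2 = 0.5071·0 + 0.6761·1 + (-0.1690)·(-3) + (-0.5071)·(-4) = 3.2116.
u_2 = w_2 − 3.2116·e_1 = (-1.6286, -1.1714, -2.4571, -2.3714).
‖u_2‖ = 3.9605, so e_2 = (-0.4112, -0.2958, -0.6204, -0.5988).
e_1·w_3 = 0.5071·2 + 0.6761·(-2) + (-0.1690)·(-1) + (-0.5071)·0 = -0.1690; e_2·w_3 = (-0.4112)·2 + (-0.2958)·(-2) + (-0.6204)·(-1) + (-0.5988)·0 = 0.3896.
u_3 = w_3 + 0.1690·e_1 − 0.3896·e_2 = (2.2459, -1.7705, -0.7869, 0.1475).
‖u_3‖ = 2.9698, so e_3 = (0.7562, -0.5962, -0.2650, 0.0497).

Q = [[0.5071, -0.4112, 0.7562], [0.6761, -0.2958, -0.5962], [-0.1690, -0.6204, -0.2650], [-0.5071, -0.5988, 0.0497]], R = [[5.9161, 3.2116, -0.1690], [0.0000, 3.9605, 0.3896], [0.0000, 0.0000, 2.9698]]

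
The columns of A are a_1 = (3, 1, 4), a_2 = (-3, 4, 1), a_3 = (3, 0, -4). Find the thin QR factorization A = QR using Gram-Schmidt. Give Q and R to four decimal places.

Q = [[0.5883, -0.5661, 0.5774], [0.1961, 0.7926, 0.5774], [0.7845, 0.2265, -0.5774]], R = [[5.0990, -0.1961, -1.3728], [0.0000, 5.0952, -2.6042], [0.0000, 0.0000, 4.0415]]

e_1 = a_1/‖a_1‖ = (3, 1, 4)/5.0990 = (0.5883, 0.1961, 0.7845).
r_{12} = e_1·a_2 = -0.1961.
u_2 = a_2 + 0.1961·e_1 = (-2.8846, 4.0385, 1.1538).
‖u_2‖ = 5.0952, so e_2 = (-0.5661, 0.7926, 0.2265).
r_{13} = e_1·a_3 = -1.3728; r_{23} = e_2·a_3 = -2.6042.
u_3 = a_3 + 1.3728·e_1 + 2.6042·e_2 = (2.3333, 2.3333, -2.3333).
‖u_3‖ = 4.0415, so e_3 = (0.5774, 0.5774, -0.5774).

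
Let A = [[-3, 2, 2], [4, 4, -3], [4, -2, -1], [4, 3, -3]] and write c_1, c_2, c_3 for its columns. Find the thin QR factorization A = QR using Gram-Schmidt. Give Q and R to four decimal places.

Q = [[-0.3974, 0.5034, 0.7468], [0.5298, 0.5550, 0.0585], [0.5298, -0.5485, 0.6465], [0.5298, 0.3711, -0.1449]], R = [[7.5498, 1.8543, -4.5034], [0.0000, 5.4370, -1.2229], [0.0000, 0.0000, 1.1062]]

e_1 = c_1/‖c_1‖ = (-3, 4, 4, 4)/7.5498 = (-0.3974, 0.5298, 0.5298, 0.5298).
r_{12} = e_1·c_2 = 1.8543.
u_2 = c_2 − 1.8543·e_1 = (2.7368, 3.0175, -2.9825, 2.0175).
‖u_2‖ = 5.4370, so e_2 = (0.5034, 0.5550, -0.5485, 0.3711).
r_{13} = e_1·c_3 = -4.5034; r_{23} = e_2·c_3 = -1.2229.
u_3 = c_3 + 4.5034·e_1 + 1.2229·e_2 = (0.8261, 0.0647, 0.7151, -0.1602).
‖u_3‖ = 1.1062, so e_3 = (0.7468, 0.0585, 0.6465, -0.1449).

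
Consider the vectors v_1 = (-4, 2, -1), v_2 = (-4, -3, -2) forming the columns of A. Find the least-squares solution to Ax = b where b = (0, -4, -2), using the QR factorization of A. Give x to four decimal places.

x = (-0.7871, 0.8774)

v_1 = (-4, 2, -1); ‖v_1‖ = 4.5826, so e_1 = (-0.8729, 0.4364, -0.2182).
e_1·v_2 = (-0.8729)·(-4) + 0.4364·(-3) + (-0.2182)·(-2) = 2.6186.
u_2 = v_2 − 2.6186·e_1 = (-1.7143, -4.1429, -1.4286).
‖u_2‖ = 4.7056, so e_2 = (-0.3643, -0.8804, -0.3036).
Qᵀb = (-1.3093, 4.1288).
Back-substitute: x_2 = 4.1288/4.7056 = 0.8774.
x_1 = (-1.3093 − 2.6186·0.8774)/4.5826 = -0.7871.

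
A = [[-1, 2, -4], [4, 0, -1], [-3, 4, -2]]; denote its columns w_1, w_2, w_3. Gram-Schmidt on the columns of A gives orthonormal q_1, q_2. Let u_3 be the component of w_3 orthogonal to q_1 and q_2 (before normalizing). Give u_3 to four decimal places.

u_3 = (-2.2716, 0.2840, 1.1358)

w_1 = (-1, 4, -3); ‖w_1‖ = 5.0990, so q_1 = (-0.1961, 0.7845, -0.5883).
q_1·w_2 = (-0.1961)·2 + 0.7845·0 + (-0.5883)·4 = -2.7456.
u_2 = w_2 + 2.7456·q_1 = (1.4615, 2.1538, 2.3846).
‖u_2‖ = 3.5301, so q_2 = (0.4140, 0.6101, 0.6755).
q_1·w_3 = (-0.1961)·(-4) + 0.7845·(-1) + (-0.5883)·(-2) = 1.1767; q_2·w_3 = 0.4140·(-4) + 0.6101·(-1) + 0.6755·(-2) = -3.6173.
u_3 = w_3 − 1.1767·q_1 + 3.6173·q_2 = (-2.2716, 0.2840, 1.1358).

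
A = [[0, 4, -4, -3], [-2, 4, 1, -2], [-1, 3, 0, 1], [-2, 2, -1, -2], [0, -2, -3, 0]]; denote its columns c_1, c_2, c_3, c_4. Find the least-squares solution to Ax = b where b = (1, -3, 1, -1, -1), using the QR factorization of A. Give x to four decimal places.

x = (1.0220, 0.4286, -0.2527, 0.6044)

c_1 = (0, -2, -1, -2, 0); ‖c_1‖ = 3.0000, so q_1 = (0.0000, -0.6667, -0.3333, -0.6667, 0.0000).
q_1·c_2 = 0.0000·4 + (-0.6667)·4 + (-0.3333)·3 + (-0.6667)·2 + 0.0000·(-2) = -5.0000.
u_2 = c_2 + 5.0000·q_1 = (4.0000, 0.6667, 1.3333, -1.3333, -2.0000).
‖u_2‖ = 4.8990, so q_2 = (0.8165, 0.1361, 0.2722, -0.2722, -0.4082).
q_1·c_3 = 0.0000·(-4) + (-0.6667)·1 + (-0.3333)·0 + (-0.6667)·(-1) + 0.0000·(-3) = 0.0000; q_2·c_3 = 0.8165·(-4) + 0.1361·1 + 0.2722·0 + (-0.2722)·(-1) + (-0.4082)·(-3) = -1.6330.
u_3 = c_3 + 0.0000·q_1 + 1.6330·q_2 = (-2.6667, 1.2222, 0.4444, -1.4444, -3.6667).
‖u_3‖ = 4.9329, so q_3 = (-0.5406, 0.2478, 0.0901, -0.2928, -0.7433).
q_1·c_4 = 0.0000·(-3) + (-0.6667)·(-2) + (-0.3333)·1 + (-0.6667)·(-2) + 0.0000·0 = 2.3333; q_2·c_4 = 0.8165·(-3) + 0.1361·(-2) + 0.2722·1 + (-0.2722)·(-2) + (-0.4082)·0 = -1.9052; q_3·c_4 = (-0.5406)·(-3) + 0.2478·(-2) + 0.0901·1 + (-0.2928)·(-2) + (-0.7433)·0 = 1.8020.
u_4 = c_4 − 2.3333·q_1 + 1.9052·q_2 − 1.8020·q_3 = (-0.4703, -0.6317, 2.1339, -0.4353, 0.5616).
‖u_4‖ = 2.3830, so q_4 = (-0.1974, -0.2651, 0.8955, -0.1827, 0.2357).
Qᵀb = (2.3333, 1.3608, -0.1577, 1.4403).
Back-substitute: x_4 = 1.4403/2.3830 = 0.6044.
x_3 = (-0.1577 − 1.8020·0.6044)/4.9329 = -0.2527.
x_2 = (1.3608 + 1.6330·(-0.2527) + 1.9052·0.6044)/4.8990 = 0.4286.
x_1 = (2.3333 + 5.0000·0.4286 + 0.0000·(-0.2527) − 2.3333·0.6044)/3.0000 = 1.0220.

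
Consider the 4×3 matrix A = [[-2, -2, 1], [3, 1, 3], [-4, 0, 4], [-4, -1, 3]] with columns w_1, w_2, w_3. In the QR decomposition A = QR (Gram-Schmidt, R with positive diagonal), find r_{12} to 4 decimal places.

r_{12} = 1.6398

w_1 = (-2, 3, -4, -4); ‖w_1‖ = 6.7082, so e_1 = (-0.2981, 0.4472, -0.5963, -0.5963).
r_{12} = e_1·w_2 = 1.6398.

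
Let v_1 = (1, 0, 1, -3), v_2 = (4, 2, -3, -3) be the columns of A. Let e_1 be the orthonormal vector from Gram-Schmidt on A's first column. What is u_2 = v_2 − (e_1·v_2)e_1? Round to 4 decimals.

v_1 = (1, 0, 1, -3); ‖v_1‖ = 3.3166, so e_1 = (0.3015, 0.0000, 0.3015, -0.9045).
e_1·v_2 = 0.3015·4 + 0.0000·2 + 0.3015·(-3) + (-0.9045)·(-3) = 3.0151.
u_2 = v_2 − 3.0151·e_1 = (3.0909, 2.0000, -3.9091, -0.2727).

u_2 = (3.0909, 2.0000, -3.9091, -0.2727)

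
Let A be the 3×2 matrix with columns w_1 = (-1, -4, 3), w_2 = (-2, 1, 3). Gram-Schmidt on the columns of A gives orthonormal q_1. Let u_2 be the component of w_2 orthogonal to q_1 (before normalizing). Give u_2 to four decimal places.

u_2 = (-1.7308, 2.0769, 2.1923)

w_1 = (-1, -4, 3); ‖w_1‖ = 5.0990, so q_1 = (-0.1961, -0.7845, 0.5883).
q_1·w_2 = (-0.1961)·(-2) + (-0.7845)·1 + 0.5883·3 = 1.3728.
u_2 = w_2 − 1.3728·q_1 = (-1.7308, 2.0769, 2.1923).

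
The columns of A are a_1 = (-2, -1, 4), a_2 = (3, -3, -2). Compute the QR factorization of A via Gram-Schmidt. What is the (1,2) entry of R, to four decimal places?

r_{12} = -2.4004

a_1 = (-2, -1, 4); ‖a_1‖ = 4.5826, so q_1 = (-0.4364, -0.2182, 0.8729).
r_{12} = q_1·a_2 = -2.4004.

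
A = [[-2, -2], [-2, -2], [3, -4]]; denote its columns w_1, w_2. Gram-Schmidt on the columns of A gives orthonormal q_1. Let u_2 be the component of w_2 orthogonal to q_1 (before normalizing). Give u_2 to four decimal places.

u_2 = (-2.4706, -2.4706, -3.2941)

w_1 = (-2, -2, 3); ‖w_1‖ = 4.1231, so q_1 = (-0.4851, -0.4851, 0.7276).
q_1·w_2 = (-0.4851)·(-2) + (-0.4851)·(-2) + 0.7276·(-4) = -0.9701.
u_2 = w_2 + 0.9701·q_1 = (-2.4706, -2.4706, -3.2941).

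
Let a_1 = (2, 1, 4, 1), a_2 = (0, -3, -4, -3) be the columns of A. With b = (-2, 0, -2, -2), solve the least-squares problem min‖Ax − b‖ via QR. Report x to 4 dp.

e_1 = a_1/‖a_1‖ = (2, 1, 4, 1)/4.6904 = (0.4264, 0.2132, 0.8528, 0.2132).
r_{12} = e_1·a_2 = -4.6904.
u_2 = a_2 + 4.6904·e_1 = (2.0000, -2.0000, 0.0000, -2.0000).
‖u_2‖ = 3.4641, so e_2 = (0.5774, -0.5774, 0.0000, -0.5774).
Qᵀb = (-2.9848, 0.0000).
Back-substitute: x_2 = 0.0000/3.4641 = 0.0000.
x_1 = (-2.9848 + 4.6904·0.0000)/4.6904 = -0.6364.

x = (-0.6364, 0.0000)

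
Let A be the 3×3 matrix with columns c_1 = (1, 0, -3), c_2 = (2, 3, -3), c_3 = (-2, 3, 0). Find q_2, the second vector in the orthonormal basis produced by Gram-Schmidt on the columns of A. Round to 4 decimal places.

c_1 = (1, 0, -3); ‖c_1‖ = 3.1623, so q_1 = (0.3162, 0.0000, -0.9487).
q_1·c_2 = 0.3162·2 + 0.0000·3 + (-0.9487)·(-3) = 3.4785.
u_2 = c_2 − 3.4785·q_1 = (0.9000, 3.0000, 0.3000).
‖u_2‖ = 3.1464, so q_2 = (0.2860, 0.9535, 0.0953).

q_2 = (0.2860, 0.9535, 0.0953)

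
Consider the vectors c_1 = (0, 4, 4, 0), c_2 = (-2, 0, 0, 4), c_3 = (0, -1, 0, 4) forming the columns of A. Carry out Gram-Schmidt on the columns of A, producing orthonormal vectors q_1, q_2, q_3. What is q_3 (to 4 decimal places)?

c_1 = (0, 4, 4, 0); ‖c_1‖ = 5.6569, so q_1 = (0.0000, 0.7071, 0.7071, 0.0000).
q_1·c_2 = 0.0000·(-2) + 0.7071·0 + 0.7071·0 + 0.0000·4 = 0.0000.
u_2 = c_2 + 0.0000·q_1 = (-2.0000, 0.0000, 0.0000, 4.0000).
‖u_2‖ = 4.4721, so q_2 = (-0.4472, 0.0000, 0.0000, 0.8944).
q_1·c_3 = 0.0000·0 + 0.7071·(-1) + 0.7071·0 + 0.0000·4 = -0.7071; q_2·c_3 = (-0.4472)·0 + 0.0000·(-1) + 0.0000·0 + 0.8944·4 = 3.5777.
u_3 = c_3 + 0.7071·q_1 − 3.5777·q_2 = (1.6000, -0.5000, 0.5000, 0.8000).
‖u_3‖ = 1.9235, so q_3 = (0.8318, -0.2599, 0.2599, 0.4159).

q_3 = (0.8318, -0.2599, 0.2599, 0.4159)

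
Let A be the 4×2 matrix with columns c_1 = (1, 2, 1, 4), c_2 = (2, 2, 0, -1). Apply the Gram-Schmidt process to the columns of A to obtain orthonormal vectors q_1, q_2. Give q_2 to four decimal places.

q_2 = (0.6429, 0.6123, -0.0306, -0.4592)

q_1 = c_1/‖c_1‖ = (1, 2, 1, 4)/4.6904 = (0.2132, 0.4264, 0.2132, 0.8528).
r_{12} = q_1·c_2 = 0.4264.
u_2 = c_2 − 0.4264·q_1 = (1.9091, 1.8182, -0.0909, -1.3636).
‖u_2‖ = 2.9695, so q_2 = (0.6429, 0.6123, -0.0306, -0.4592).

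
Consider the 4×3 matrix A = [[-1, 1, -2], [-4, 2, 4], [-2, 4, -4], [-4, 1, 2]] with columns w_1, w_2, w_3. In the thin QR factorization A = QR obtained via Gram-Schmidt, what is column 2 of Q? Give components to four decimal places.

q_1 = w_1/‖w_1‖ = (-1, -4, -2, -4)/6.0828 = (-0.1644, -0.6576, -0.3288, -0.6576).
r_{12} = q_1·w_2 = -3.4524.
u_2 = w_2 + 3.4524·q_1 = (0.4324, -0.2703, 2.8649, -1.2703).
‖u_2‖ = 3.1751, so q_2 = (0.1362, -0.0851, 0.9023, -0.4001).

q_2 = (0.1362, -0.0851, 0.9023, -0.4001)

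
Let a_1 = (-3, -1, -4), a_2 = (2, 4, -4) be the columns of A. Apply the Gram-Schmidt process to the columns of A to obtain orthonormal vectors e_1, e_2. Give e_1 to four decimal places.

a_1 = (-3, -1, -4); ‖a_1‖ = 5.0990, so e_1 = (-0.5883, -0.1961, -0.7845).

e_1 = (-0.5883, -0.1961, -0.7845)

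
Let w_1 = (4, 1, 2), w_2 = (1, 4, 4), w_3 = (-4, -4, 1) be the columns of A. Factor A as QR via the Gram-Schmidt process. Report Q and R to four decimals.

w_1 = (4, 1, 2); ‖w_1‖ = 4.5826, so q_1 = (0.8729, 0.2182, 0.4364).
q_1·w_2 = 0.8729·1 + 0.2182·4 + 0.4364·4 = 3.4915.
u_2 = w_2 − 3.4915·q_1 = (-2.0476, 3.2381, 2.4762).
‖u_2‖ = 4.5617, so q_2 = (-0.4489, 0.7098, 0.5428).
q_1·w_3 = 0.8729·(-4) + 0.2182·(-4) + 0.4364·1 = -3.9279; q_2·w_3 = (-0.4489)·(-4) + 0.7098·(-4) + 0.5428·1 = -0.5011.
u_3 = w_3 + 3.9279·q_1 + 0.5011·q_2 = (-0.7963, -2.7872, 2.9863).
‖u_3‖ = 4.1618, so q_3 = (-0.1913, -0.6697, 0.7175).

Q = [[0.8729, -0.4489, -0.1913], [0.2182, 0.7098, -0.6697], [0.4364, 0.5428, 0.7175]], R = [[4.5826, 3.4915, -3.9279], [0.0000, 4.5617, -0.5011], [0.0000, 0.0000, 4.1618]]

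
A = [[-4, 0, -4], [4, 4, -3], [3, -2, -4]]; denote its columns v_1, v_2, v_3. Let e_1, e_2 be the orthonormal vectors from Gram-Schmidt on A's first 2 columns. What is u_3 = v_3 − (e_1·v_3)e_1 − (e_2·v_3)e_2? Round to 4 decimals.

u_3 = (-4.6667, -1.8667, -3.7333)

e_1 = v_1/‖v_1‖ = (-4, 4, 3)/6.4031 = (-0.6247, 0.6247, 0.4685).
r_{12} = e_1·v_2 = 1.5617.
u_2 = v_2 − 1.5617·e_1 = (0.9756, 3.0244, -2.7317).
‖u_2‖ = 4.1906, so e_2 = (0.2328, 0.7217, -0.6519).
r_{13} = e_1·v_3 = -1.2494; r_{23} = e_2·v_3 = -0.4889.
u_3 = v_3 + 1.2494·e_1 + 0.4889·e_2 = (-4.6667, -1.8667, -3.7333).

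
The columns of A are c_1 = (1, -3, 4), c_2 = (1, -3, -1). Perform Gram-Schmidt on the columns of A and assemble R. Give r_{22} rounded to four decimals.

e_1 = c_1/‖c_1‖ = (1, -3, 4)/5.0990 = (0.1961, -0.5883, 0.7845).
r_{12} = e_1·c_2 = 1.1767.
u_2 = c_2 − 1.1767·e_1 = (0.7692, -2.3077, -1.9231).
r_{22} = ‖u_2‖ = 3.1009.

r_{22} = 3.1009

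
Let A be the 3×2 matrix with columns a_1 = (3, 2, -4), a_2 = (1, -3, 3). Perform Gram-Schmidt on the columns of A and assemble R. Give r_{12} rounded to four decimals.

r_{12} = -2.7854

a_1 = (3, 2, -4); ‖a_1‖ = 5.3852, so q_1 = (0.5571, 0.3714, -0.7428).
r_{12} = q_1·a_2 = -2.7854.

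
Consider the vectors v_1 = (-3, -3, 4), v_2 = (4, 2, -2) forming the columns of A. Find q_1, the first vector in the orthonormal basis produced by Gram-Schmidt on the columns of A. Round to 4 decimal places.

q_1 = (-0.5145, -0.5145, 0.6860)

q_1 = v_1/‖v_1‖ = (-3, -3, 4)/5.8310 = (-0.5145, -0.5145, 0.6860).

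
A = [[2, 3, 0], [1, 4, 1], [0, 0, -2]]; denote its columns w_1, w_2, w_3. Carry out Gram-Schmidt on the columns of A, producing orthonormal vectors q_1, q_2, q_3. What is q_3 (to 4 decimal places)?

q_3 = (0.0000, 0.0000, -1.0000)

w_1 = (2, 1, 0); ‖w_1‖ = 2.2361, so q_1 = (0.8944, 0.4472, 0.0000).
q_1·w_2 = 0.8944·3 + 0.4472·4 + 0.0000·0 = 4.4721.
u_2 = w_2 − 4.4721·q_1 = (-1.0000, 2.0000, 0.0000).
‖u_2‖ = 2.2361, so q_2 = (-0.4472, 0.8944, 0.0000).
q_1·w_3 = 0.8944·0 + 0.4472·1 + 0.0000·(-2) = 0.4472; q_2·w_3 = (-0.4472)·0 + 0.8944·1 + 0.0000·(-2) = 0.8944.
u_3 = w_3 − 0.4472·q_1 − 0.8944·q_2 = (0.0000, 0.0000, -2.0000).
‖u_3‖ = 2.0000, so q_3 = (0.0000, 0.0000, -1.0000).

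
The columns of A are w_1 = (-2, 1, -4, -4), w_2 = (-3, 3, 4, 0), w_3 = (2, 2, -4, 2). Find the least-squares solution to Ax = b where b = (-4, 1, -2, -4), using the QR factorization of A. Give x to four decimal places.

e_1 = w_1/‖w_1‖ = (-2, 1, -4, -4)/6.0828 = (-0.3288, 0.1644, -0.6576, -0.6576).
r_{12} = e_1·w_2 = -1.1508.
u_2 = w_2 + 1.1508·e_1 = (-3.3784, 3.1892, 3.2432, -0.7568).
‖u_2‖ = 5.7163, so e_2 = (-0.5910, 0.5579, 0.5674, -0.1324).
r_{13} = e_1·w_3 = 0.9864; r_{23} = e_2·w_3 = -2.6005.
u_3 = w_3 − 0.9864·e_1 + 2.6005·e_2 = (0.7874, 3.2887, -1.8759, 2.3044).
‖u_3‖ = 4.5016, so e_3 = (0.1749, 0.7306, -0.4167, 0.5119).
Qᵀb = (5.4252, 2.3168, -1.1833).
Back-substitute: x_3 = -1.1833/4.5016 = -0.2629.
x_2 = (2.3168 + 2.6005·(-0.2629))/5.7163 = 0.2857.
x_1 = (5.4252 + 1.1508·0.2857 − 0.9864·(-0.2629))/6.0828 = 0.9886.

x = (0.9886, 0.2857, -0.2629)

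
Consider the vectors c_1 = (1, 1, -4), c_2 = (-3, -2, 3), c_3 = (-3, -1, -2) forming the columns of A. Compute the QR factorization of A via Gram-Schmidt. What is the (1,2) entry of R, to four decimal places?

r_{12} = -4.0069

c_1 = (1, 1, -4); ‖c_1‖ = 4.2426, so e_1 = (0.2357, 0.2357, -0.9428).
r_{12} = e_1·c_2 = -4.0069.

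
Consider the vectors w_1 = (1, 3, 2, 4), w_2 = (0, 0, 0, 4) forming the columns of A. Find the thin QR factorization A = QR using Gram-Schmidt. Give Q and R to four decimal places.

w_1 = (1, 3, 2, 4); ‖w_1‖ = 5.4772, so e_1 = (0.1826, 0.5477, 0.3651, 0.7303).
e_1·w_2 = 0.1826·0 + 0.5477·0 + 0.3651·0 + 0.7303·4 = 2.9212.
u_2 = w_2 − 2.9212·e_1 = (-0.5333, -1.6000, -1.0667, 1.8667).
‖u_2‖ = 2.7325, so e_2 = (-0.1952, -0.5855, -0.3904, 0.6831).

Q = [[0.1826, -0.1952], [0.5477, -0.5855], [0.3651, -0.3904], [0.7303, 0.6831]], R = [[5.4772, 2.9212], [0.0000, 2.7325]]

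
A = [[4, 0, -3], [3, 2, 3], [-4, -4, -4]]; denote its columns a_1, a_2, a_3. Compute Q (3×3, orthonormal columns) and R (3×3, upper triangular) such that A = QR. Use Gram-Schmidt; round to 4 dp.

q_1 = a_1/‖a_1‖ = (4, 3, -4)/6.4031 = (0.6247, 0.4685, -0.6247).
r_{12} = q_1·a_2 = 3.4358.
u_2 = a_2 − 3.4358·q_1 = (-2.1463, 0.3902, -1.8537).
‖u_2‖ = 2.8627, so q_2 = (-0.7498, 0.1363, -0.6475).
r_{13} = q_1·a_3 = 2.0303; r_{23} = q_2·a_3 = 5.2483.
u_3 = a_3 − 2.0303·q_1 − 5.2483·q_2 = (-0.3333, 1.3333, 0.6667).
‖u_3‖ = 1.5275, so q_3 = (-0.2182, 0.8729, 0.4364).

Q = [[0.6247, -0.7498, -0.2182], [0.4685, 0.1363, 0.8729], [-0.6247, -0.6475, 0.4364]], R = [[6.4031, 3.4358, 2.0303], [0.0000, 2.8627, 5.2483], [0.0000, 0.0000, 1.5275]]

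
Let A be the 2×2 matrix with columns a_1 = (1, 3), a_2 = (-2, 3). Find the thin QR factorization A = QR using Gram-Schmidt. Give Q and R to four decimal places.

Q = [[0.3162, -0.9487], [0.9487, 0.3162]], R = [[3.1623, 2.2136], [0.0000, 2.8460]]

a_1 = (1, 3); ‖a_1‖ = 3.1623, so q_1 = (0.3162, 0.9487).
q_1·a_2 = 0.3162·(-2) + 0.9487·3 = 2.2136.
u_2 = a_2 − 2.2136·q_1 = (-2.7000, 0.9000).
‖u_2‖ = 2.8460, so q_2 = (-0.9487, 0.3162).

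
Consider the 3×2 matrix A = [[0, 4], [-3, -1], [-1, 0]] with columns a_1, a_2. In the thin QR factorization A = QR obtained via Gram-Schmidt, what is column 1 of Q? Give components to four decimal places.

q_1 = (0.0000, -0.9487, -0.3162)

a_1 = (0, -3, -1); ‖a_1‖ = 3.1623, so q_1 = (0.0000, -0.9487, -0.3162).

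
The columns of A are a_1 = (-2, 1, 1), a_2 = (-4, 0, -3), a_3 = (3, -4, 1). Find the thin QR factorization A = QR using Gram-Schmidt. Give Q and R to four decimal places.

a_1 = (-2, 1, 1); ‖a_1‖ = 2.4495, so q_1 = (-0.8165, 0.4082, 0.4082).
q_1·a_2 = (-0.8165)·(-4) + 0.4082·0 + 0.4082·(-3) = 2.0412.
u_2 = a_2 − 2.0412·q_1 = (-2.3333, -0.8333, -3.8333).
‖u_2‖ = 4.5644, so q_2 = (-0.5112, -0.1826, -0.8398).
q_1·a_3 = (-0.8165)·3 + 0.4082·(-4) + 0.4082·1 = -3.6742; q_2·a_3 = (-0.5112)·3 + (-0.1826)·(-4) + (-0.8398)·1 = -1.6432.
u_3 = a_3 + 3.6742·q_1 + 1.6432·q_2 = (-0.8400, -2.8000, 1.1200).
‖u_3‖ = 3.1305, so q_3 = (-0.2683, -0.8944, 0.3578).

Q = [[-0.8165, -0.5112, -0.2683], [0.4082, -0.1826, -0.8944], [0.4082, -0.8398, 0.3578]], R = [[2.4495, 2.0412, -3.6742], [0.0000, 4.5644, -1.6432], [0.0000, 0.0000, 3.1305]]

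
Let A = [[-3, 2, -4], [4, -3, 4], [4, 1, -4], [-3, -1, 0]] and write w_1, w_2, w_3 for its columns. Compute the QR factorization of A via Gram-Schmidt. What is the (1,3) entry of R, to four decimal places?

r_{13} = 1.6971

w_1 = (-3, 4, 4, -3); ‖w_1‖ = 7.0711, so e_1 = (-0.4243, 0.5657, 0.5657, -0.4243).
r_{13} = e_1·w_3 = 1.6971.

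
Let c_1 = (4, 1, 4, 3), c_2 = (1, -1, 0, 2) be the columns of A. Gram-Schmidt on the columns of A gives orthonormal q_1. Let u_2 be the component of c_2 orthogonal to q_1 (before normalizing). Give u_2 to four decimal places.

c_1 = (4, 1, 4, 3); ‖c_1‖ = 6.4807, so q_1 = (0.6172, 0.1543, 0.6172, 0.4629).
q_1·c_2 = 0.6172·1 + 0.1543·(-1) + 0.6172·0 + 0.4629·2 = 1.3887.
u_2 = c_2 − 1.3887·q_1 = (0.1429, -1.2143, -0.8571, 1.3571).

u_2 = (0.1429, -1.2143, -0.8571, 1.3571)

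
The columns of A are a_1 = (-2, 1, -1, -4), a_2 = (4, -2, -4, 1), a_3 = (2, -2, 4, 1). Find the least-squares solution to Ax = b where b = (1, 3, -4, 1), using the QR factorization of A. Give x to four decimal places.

a_1 = (-2, 1, -1, -4); ‖a_1‖ = 4.6904, so q_1 = (-0.4264, 0.2132, -0.2132, -0.8528).
q_1·a_2 = (-0.4264)·4 + 0.2132·(-2) + (-0.2132)·(-4) + (-0.8528)·1 = -2.1320.
u_2 = a_2 + 2.1320·q_1 = (3.0909, -1.5455, -4.4545, -0.8182).
‖u_2‖ = 5.6969, so q_2 = (0.5426, -0.2713, -0.7819, -0.1436).
q_1·a_3 = (-0.4264)·2 + 0.2132·(-2) + (-0.2132)·4 + (-0.8528)·1 = -2.9848; q_2·a_3 = 0.5426·2 + (-0.2713)·(-2) + (-0.7819)·4 + (-0.1436)·1 = -1.6436.
u_3 = a_3 + 2.9848·q_1 + 1.6436·q_2 = (1.6190, -1.8095, 2.0784, -1.7815).
‖u_3‖ = 3.6591, so q_3 = (0.4425, -0.4945, 0.5680, -0.4869).
Qᵀb = (0.2132, 2.7128, -3.8000).
Back-substitute: x_3 = -3.8000/3.6591 = -1.0385.
x_2 = (2.7128 + 1.6436·(-1.0385))/5.6969 = 0.1766.
x_1 = (0.2132 + 2.1320·0.1766 + 2.9848·(-1.0385))/4.6904 = -0.5351.

x = (-0.5351, 0.1766, -1.0385)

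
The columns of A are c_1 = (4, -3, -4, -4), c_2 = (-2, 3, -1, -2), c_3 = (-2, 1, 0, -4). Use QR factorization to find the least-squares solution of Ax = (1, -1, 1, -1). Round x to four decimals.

c_1 = (4, -3, -4, -4); ‖c_1‖ = 7.5498, so e_1 = (0.5298, -0.3974, -0.5298, -0.5298).
e_1·c_2 = 0.5298·(-2) + (-0.3974)·3 + (-0.5298)·(-1) + (-0.5298)·(-2) = -0.6623.
u_2 = c_2 + 0.6623·e_1 = (-1.6491, 2.7368, -1.3509, -2.3509).
‖u_2‖ = 4.1906, so e_2 = (-0.3935, 0.6531, -0.3224, -0.5610).
e_1·c_3 = 0.5298·(-2) + (-0.3974)·1 + (-0.5298)·0 + (-0.5298)·(-4) = 0.6623; e_2·c_3 = (-0.3935)·(-2) + 0.6531·1 + (-0.3224)·0 + (-0.5610)·(-4) = 3.6841.
u_3 = c_3 − 0.6623·e_1 − 3.6841·e_2 = (-0.9011, -1.1429, 1.5385, -1.5824).
‖u_3‖ = 2.6437, so e_3 = (-0.3409, -0.4323, 0.5819, -0.5986).
Qᵀb = (0.9272, -0.8080, 1.2720).
Back-substitute: x_3 = 1.2720/2.6437 = 0.4811.
x_2 = (-0.8080 − 3.6841·0.4811)/4.1906 = -0.6158.
x_1 = (0.9272 + 0.6623·(-0.6158) − 0.6623·0.4811)/7.5498 = 0.0266.

x = (0.0266, -0.6158, 0.4811)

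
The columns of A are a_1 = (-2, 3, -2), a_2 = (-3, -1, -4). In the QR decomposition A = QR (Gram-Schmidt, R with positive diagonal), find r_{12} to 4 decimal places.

r_{12} = 2.6679

a_1 = (-2, 3, -2); ‖a_1‖ = 4.1231, so e_1 = (-0.4851, 0.7276, -0.4851).
r_{12} = e_1·a_2 = 2.6679.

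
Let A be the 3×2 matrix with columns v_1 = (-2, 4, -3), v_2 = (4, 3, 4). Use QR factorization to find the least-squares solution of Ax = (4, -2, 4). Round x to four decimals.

e_1 = v_1/‖v_1‖ = (-2, 4, -3)/5.3852 = (-0.3714, 0.7428, -0.5571).
r_{12} = e_1·v_2 = -1.4856.
u_2 = v_2 + 1.4856·e_1 = (3.4483, 4.1034, 3.1724).
‖u_2‖ = 6.2284, so e_2 = (0.5536, 0.6588, 0.5093).
Qᵀb = (-5.1995, 2.9343).
Back-substitute: x_2 = 2.9343/6.2284 = 0.4711.
x_1 = (-5.1995 + 1.4856·0.4711)/5.3852 = -0.8356.

x = (-0.8356, 0.4711)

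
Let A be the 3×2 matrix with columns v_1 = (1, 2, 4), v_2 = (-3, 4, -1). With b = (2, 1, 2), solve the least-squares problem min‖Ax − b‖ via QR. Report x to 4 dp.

x = (0.5798, -0.1761)

v_1 = (1, 2, 4); ‖v_1‖ = 4.5826, so e_1 = (0.2182, 0.4364, 0.8729).
e_1·v_2 = 0.2182·(-3) + 0.4364·4 + 0.8729·(-1) = 0.2182.
u_2 = v_2 − 0.2182·e_1 = (-3.0476, 3.9048, -1.1905).
‖u_2‖ = 5.0943, so e_2 = (-0.5982, 0.7665, -0.2337).
Qᵀb = (2.6186, -0.8974).
Back-substitute: x_2 = -0.8974/5.0943 = -0.1761.
x_1 = (2.6186 − 0.2182·(-0.1761))/4.5826 = 0.5798.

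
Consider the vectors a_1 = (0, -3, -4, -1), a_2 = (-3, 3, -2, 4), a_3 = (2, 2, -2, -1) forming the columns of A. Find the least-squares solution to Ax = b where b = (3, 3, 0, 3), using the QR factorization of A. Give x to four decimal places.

x = (-0.5070, 0.2491, 0.8093)

a_1 = (0, -3, -4, -1); ‖a_1‖ = 5.0990, so e_1 = (0.0000, -0.5883, -0.7845, -0.1961).
e_1·a_2 = 0.0000·(-3) + (-0.5883)·3 + (-0.7845)·(-2) + (-0.1961)·4 = -0.9806.
u_2 = a_2 + 0.9806·e_1 = (-3.0000, 2.4231, -2.7692, 3.8077).
‖u_2‖ = 6.0859, so e_2 = (-0.4929, 0.3981, -0.4550, 0.6257).
e_1·a_3 = 0.0000·2 + (-0.5883)·2 + (-0.7845)·(-2) + (-0.1961)·(-1) = 0.5883; e_2·a_3 = (-0.4929)·2 + 0.3981·2 + (-0.4550)·(-2) + 0.6257·(-1) = 0.0948.
u_3 = a_3 − 0.5883·e_1 − 0.0948·e_2 = (2.0467, 2.3084, -1.4953, -0.9439).
‖u_3‖ = 3.5560, so e_3 = (0.5756, 0.6492, -0.4205, -0.2654).
Qᵀb = (-2.3534, 1.5926, 2.8779).
Back-substitute: x_3 = 2.8779/3.5560 = 0.8093.
x_2 = (1.5926 − 0.0948·0.8093)/6.0859 = 0.2491.
x_1 = (-2.3534 + 0.9806·0.2491 − 0.5883·0.8093)/5.0990 = -0.5070.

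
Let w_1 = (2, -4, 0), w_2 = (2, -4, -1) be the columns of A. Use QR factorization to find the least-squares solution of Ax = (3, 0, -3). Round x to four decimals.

w_1 = (2, -4, 0); ‖w_1‖ = 4.4721, so e_1 = (0.4472, -0.8944, 0.0000).
e_1·w_2 = 0.4472·2 + (-0.8944)·(-4) + 0.0000·(-1) = 4.4721.
u_2 = w_2 − 4.4721·e_1 = (0.0000, 0.0000, -1.0000).
‖u_2‖ = 1.0000, so e_2 = (0.0000, 0.0000, -1.0000).
Qᵀb = (1.3416, 3.0000).
Back-substitute: x_2 = 3.0000/1.0000 = 3.0000.
x_1 = (1.3416 − 4.4721·3.0000)/4.4721 = -2.7000.

x = (-2.7000, 3.0000)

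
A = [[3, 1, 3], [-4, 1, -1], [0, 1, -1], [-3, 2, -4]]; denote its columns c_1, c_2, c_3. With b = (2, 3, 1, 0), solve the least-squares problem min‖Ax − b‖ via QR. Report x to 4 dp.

e_1 = c_1/‖c_1‖ = (3, -4, 0, -3)/5.8310 = (0.5145, -0.6860, 0.0000, -0.5145).
r_{12} = e_1·c_2 = -1.2005.
u_2 = c_2 + 1.2005·e_1 = (1.6176, 0.1765, 1.0000, 1.3824).
‖u_2‖ = 2.3577, so e_2 = (0.6861, 0.0748, 0.4241, 0.5863).
r_{13} = e_1·c_3 = 4.2875; r_{23} = e_2·c_3 = -0.7859.
u_3 = c_3 − 4.2875·e_1 + 0.7859·e_2 = (1.3333, 2.0000, -0.6667, -1.3333).
‖u_3‖ = 2.8284, so e_3 = (0.4714, 0.7071, -0.2357, -0.4714).
Qᵀb = (-1.0290, 2.0209, 2.8284).
Back-substitute: x_3 = 2.8284/2.8284 = 1.0000.
x_2 = (2.0209 + 0.7859·1.0000)/2.3577 = 1.1905.
x_1 = (-1.0290 + 1.2005·1.1905 − 4.2875·1.0000)/5.8310 = -0.6667.

x = (-0.6667, 1.1905, 1.0000)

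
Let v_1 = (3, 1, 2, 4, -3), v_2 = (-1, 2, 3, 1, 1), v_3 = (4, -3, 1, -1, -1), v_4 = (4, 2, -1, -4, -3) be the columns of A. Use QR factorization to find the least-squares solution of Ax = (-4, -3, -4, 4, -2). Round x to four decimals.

q_1 = v_1/‖v_1‖ = (3, 1, 2, 4, -3)/6.2450 = (0.4804, 0.1601, 0.3203, 0.6405, -0.4804).
r_{12} = q_1·v_2 = 0.9608.
u_2 = v_2 − 0.9608·q_1 = (-1.4615, 1.8462, 2.6923, 0.3846, 1.4615).
‖u_2‖ = 3.8829, so q_2 = (-0.3764, 0.4755, 0.6934, 0.0991, 0.3764).
r_{13} = q_1·v_3 = 1.6013; r_{23} = q_2·v_3 = -2.7141.
u_3 = v_3 − 1.6013·q_1 + 2.7141·q_2 = (2.2092, -1.9660, 2.3690, -1.7568, 0.7908).
‖u_3‖ = 4.2509, so q_3 = (0.5197, -0.4625, 0.5573, -0.4133, 0.1860).
r_{14} = q_1·v_4 = 0.8006; r_{24} = q_2·v_4 = -2.7735; r_{34} = q_3·v_4 = 1.6915.
u_4 = v_4 − 0.8006·q_1 + 2.7735·q_2 − 1.6915·q_3 = (1.6923, 3.9728, -0.2760, -3.5390, -1.8861).
‖u_4‖ = 5.8996, so q_4 = (0.2869, 0.6734, -0.0468, -0.5999, -0.3197).
Qᵀb = (-0.1601, -3.0509, -4.9458, -4.7405).
Back-substitute: x_4 = -4.7405/5.8996 = -0.8035.
x_3 = (-4.9458 − 1.6915·(-0.8035))/4.2509 = -0.8437.
x_2 = (-3.0509 + 2.7141·(-0.8437) + 2.7735·(-0.8035))/3.8829 = -1.9494.
x_1 = (-0.1601 − 0.9608·(-1.9494) − 1.6013·(-0.8437) − 0.8006·(-0.8035))/6.2450 = 0.5936.

x = (0.5936, -1.9494, -0.8437, -0.8035)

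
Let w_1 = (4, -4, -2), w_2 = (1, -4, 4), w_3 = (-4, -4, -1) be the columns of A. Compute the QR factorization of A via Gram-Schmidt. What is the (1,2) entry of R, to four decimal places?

w_1 = (4, -4, -2); ‖w_1‖ = 6.0000, so e_1 = (0.6667, -0.6667, -0.3333).
r_{12} = e_1·w_2 = 2.0000.

r_{12} = 2.0000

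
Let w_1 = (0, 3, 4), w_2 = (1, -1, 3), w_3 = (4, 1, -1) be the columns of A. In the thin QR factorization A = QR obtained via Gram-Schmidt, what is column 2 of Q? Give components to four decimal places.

q_2 = (0.3590, -0.7467, 0.5600)

q_1 = w_1/‖w_1‖ = (0, 3, 4)/5.0000 = (0.0000, 0.6000, 0.8000).
r_{12} = q_1·w_2 = 1.8000.
u_2 = w_2 − 1.8000·q_1 = (1.0000, -2.0800, 1.5600).
‖u_2‖ = 2.7857, so q_2 = (0.3590, -0.7467, 0.5600).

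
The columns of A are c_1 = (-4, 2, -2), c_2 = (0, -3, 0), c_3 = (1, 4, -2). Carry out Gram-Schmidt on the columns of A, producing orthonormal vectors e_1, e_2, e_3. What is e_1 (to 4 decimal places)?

c_1 = (-4, 2, -2); ‖c_1‖ = 4.8990, so e_1 = (-0.8165, 0.4082, -0.4082).

e_1 = (-0.8165, 0.4082, -0.4082)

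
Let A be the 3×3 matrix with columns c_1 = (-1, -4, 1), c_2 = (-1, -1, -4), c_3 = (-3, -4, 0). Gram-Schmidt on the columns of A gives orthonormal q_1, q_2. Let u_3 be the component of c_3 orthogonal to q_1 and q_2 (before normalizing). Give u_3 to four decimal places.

q_1 = c_1/‖c_1‖ = (-1, -4, 1)/4.2426 = (-0.2357, -0.9428, 0.2357).
r_{12} = q_1·c_2 = 0.2357.
u_2 = c_2 − 0.2357·q_1 = (-0.9444, -0.7778, -4.0556).
‖u_2‖ = 4.2361, so q_2 = (-0.2230, -0.1836, -0.9574).
r_{13} = q_1·c_3 = 4.4783; r_{23} = q_2·c_3 = 1.4033.
u_3 = c_3 − 4.4783·q_1 − 1.4033·q_2 = (-1.6316, 0.4799, 0.2879).

u_3 = (-1.6316, 0.4799, 0.2879)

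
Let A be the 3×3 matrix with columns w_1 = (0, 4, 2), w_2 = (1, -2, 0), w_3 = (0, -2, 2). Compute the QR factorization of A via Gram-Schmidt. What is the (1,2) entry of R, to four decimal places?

w_1 = (0, 4, 2); ‖w_1‖ = 4.4721, so e_1 = (0.0000, 0.8944, 0.4472).
r_{12} = e_1·w_2 = -1.7889.

r_{12} = -1.7889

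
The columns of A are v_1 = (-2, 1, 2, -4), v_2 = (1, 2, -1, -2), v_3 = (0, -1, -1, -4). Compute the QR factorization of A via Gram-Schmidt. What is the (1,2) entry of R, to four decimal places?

r_{12} = 1.2000

v_1 = (-2, 1, 2, -4); ‖v_1‖ = 5.0000, so e_1 = (-0.4000, 0.2000, 0.4000, -0.8000).
r_{12} = e_1·v_2 = 1.2000.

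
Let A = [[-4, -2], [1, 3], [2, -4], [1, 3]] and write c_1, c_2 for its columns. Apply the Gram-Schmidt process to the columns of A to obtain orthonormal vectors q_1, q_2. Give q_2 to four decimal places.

q_2 = (-0.1508, 0.4523, -0.7538, 0.4523)

c_1 = (-4, 1, 2, 1); ‖c_1‖ = 4.6904, so q_1 = (-0.8528, 0.2132, 0.4264, 0.2132).
q_1·c_2 = (-0.8528)·(-2) + 0.2132·3 + 0.4264·(-4) + 0.2132·3 = 1.2792.
u_2 = c_2 − 1.2792·q_1 = (-0.9091, 2.7273, -4.5455, 2.7273).
‖u_2‖ = 6.0302, so q_2 = (-0.1508, 0.4523, -0.7538, 0.4523).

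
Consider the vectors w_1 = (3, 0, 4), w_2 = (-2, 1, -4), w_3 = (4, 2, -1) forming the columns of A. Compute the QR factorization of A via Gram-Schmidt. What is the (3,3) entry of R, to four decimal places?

w_1 = (3, 0, 4); ‖w_1‖ = 5.0000, so e_1 = (0.6000, 0.0000, 0.8000).
e_1·w_2 = 0.6000·(-2) + 0.0000·1 + 0.8000·(-4) = -4.4000.
u_2 = w_2 + 4.4000·e_1 = (0.6400, 1.0000, -0.4800).
‖u_2‖ = 1.2806, so e_2 = (0.4998, 0.7809, -0.3748).
e_1·w_3 = 0.6000·4 + 0.0000·2 + 0.8000·(-1) = 1.6000; e_2·w_3 = 0.4998·4 + 0.7809·2 + (-0.3748)·(-1) = 3.9356.
u_3 = w_3 − 1.6000·e_1 − 3.9356·e_2 = (1.0732, -1.0732, -0.8049).
r_{33} = ‖u_3‖ = 1.7179.

r_{33} = 1.7179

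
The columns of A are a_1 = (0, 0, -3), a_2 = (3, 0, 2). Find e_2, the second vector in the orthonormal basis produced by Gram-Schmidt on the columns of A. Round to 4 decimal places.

a_1 = (0, 0, -3); ‖a_1‖ = 3.0000, so e_1 = (0.0000, 0.0000, -1.0000).
e_1·a_2 = 0.0000·3 + 0.0000·0 + (-1.0000)·2 = -2.0000.
u_2 = a_2 + 2.0000·e_1 = (3.0000, 0.0000, 0.0000).
‖u_2‖ = 3.0000, so e_2 = (1.0000, 0.0000, 0.0000).

e_2 = (1.0000, 0.0000, 0.0000)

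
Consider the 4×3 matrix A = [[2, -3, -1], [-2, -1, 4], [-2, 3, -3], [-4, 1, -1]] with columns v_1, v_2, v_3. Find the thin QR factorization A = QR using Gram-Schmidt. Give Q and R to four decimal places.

Q = [[0.3780, -0.5547, -0.6401], [-0.3780, -0.5547, 0.5486], [-0.3780, 0.5547, -0.3109], [-0.7559, -0.2774, -0.4389]], R = [[5.2915, -2.6458, 0.0000], [0.0000, 3.6056, -3.0509], [0.0000, 0.0000, 4.2062]]

v_1 = (2, -2, -2, -4); ‖v_1‖ = 5.2915, so e_1 = (0.3780, -0.3780, -0.3780, -0.7559).
e_1·v_2 = 0.3780·(-3) + (-0.3780)·(-1) + (-0.3780)·3 + (-0.7559)·1 = -2.6458.
u_2 = v_2 + 2.6458·e_1 = (-2.0000, -2.0000, 2.0000, -1.0000).
‖u_2‖ = 3.6056, so e_2 = (-0.5547, -0.5547, 0.5547, -0.2774).
e_1·v_3 = 0.3780·(-1) + (-0.3780)·4 + (-0.3780)·(-3) + (-0.7559)·(-1) = 0.0000; e_2·v_3 = (-0.5547)·(-1) + (-0.5547)·4 + 0.5547·(-3) + (-0.2774)·(-1) = -3.0509.
u_3 = v_3 + 0.0000·e_1 + 3.0509·e_2 = (-2.6923, 2.3077, -1.3077, -1.8462).
‖u_3‖ = 4.2062, so e_3 = (-0.6401, 0.5486, -0.3109, -0.4389).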